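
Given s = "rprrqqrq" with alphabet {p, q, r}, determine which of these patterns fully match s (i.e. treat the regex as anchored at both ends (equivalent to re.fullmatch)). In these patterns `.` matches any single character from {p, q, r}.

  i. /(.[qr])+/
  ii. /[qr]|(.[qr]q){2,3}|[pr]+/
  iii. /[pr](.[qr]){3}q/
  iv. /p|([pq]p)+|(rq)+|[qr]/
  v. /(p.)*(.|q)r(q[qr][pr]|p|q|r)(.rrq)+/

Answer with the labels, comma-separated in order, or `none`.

i → no match
ii → no match
iii → match
iv → no match
v → no match — must end with "rrq"

iii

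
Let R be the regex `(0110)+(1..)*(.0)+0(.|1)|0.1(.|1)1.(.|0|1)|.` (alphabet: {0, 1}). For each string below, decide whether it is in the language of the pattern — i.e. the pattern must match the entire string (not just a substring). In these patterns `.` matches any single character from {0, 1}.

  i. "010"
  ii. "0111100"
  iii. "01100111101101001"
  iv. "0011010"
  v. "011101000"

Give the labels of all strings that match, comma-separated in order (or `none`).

i → no match
ii → match
iii → no match
iv → no match
v → no match

ii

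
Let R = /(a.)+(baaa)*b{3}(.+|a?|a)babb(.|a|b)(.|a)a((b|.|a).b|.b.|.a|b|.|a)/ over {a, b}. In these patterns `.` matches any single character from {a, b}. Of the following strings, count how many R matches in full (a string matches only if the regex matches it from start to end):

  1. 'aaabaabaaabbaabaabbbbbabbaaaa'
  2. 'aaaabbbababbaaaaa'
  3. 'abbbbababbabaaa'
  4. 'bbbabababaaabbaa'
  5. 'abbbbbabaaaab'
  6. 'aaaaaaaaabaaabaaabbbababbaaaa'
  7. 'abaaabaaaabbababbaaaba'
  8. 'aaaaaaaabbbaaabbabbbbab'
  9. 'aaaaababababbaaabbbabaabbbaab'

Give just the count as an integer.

1 → no match
2 → match
3 → match
4 → no match — must start with 'a'
5 → no match
6 → no match
7 → no match
8 → match
9 → no match
Total matched: 3

3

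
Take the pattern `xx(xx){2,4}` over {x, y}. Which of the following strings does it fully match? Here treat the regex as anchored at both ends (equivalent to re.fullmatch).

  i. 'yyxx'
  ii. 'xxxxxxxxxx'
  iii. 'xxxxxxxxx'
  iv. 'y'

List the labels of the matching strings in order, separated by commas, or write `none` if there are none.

ii

i. 'yyxx' → no match — must start with 'xxxx'
ii. 'xxxxxxxxxx' → match
iii. 'xxxxxxxxx' → no match
iv. 'y' → no match — must start with 'xxxx'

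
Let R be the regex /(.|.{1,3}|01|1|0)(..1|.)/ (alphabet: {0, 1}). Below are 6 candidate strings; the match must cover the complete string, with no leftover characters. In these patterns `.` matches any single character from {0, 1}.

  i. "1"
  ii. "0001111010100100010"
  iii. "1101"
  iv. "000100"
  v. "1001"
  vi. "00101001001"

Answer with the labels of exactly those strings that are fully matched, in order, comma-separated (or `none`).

iii, v

i → no match
ii → no match
iii → match
iv → no match
v → match
vi → no match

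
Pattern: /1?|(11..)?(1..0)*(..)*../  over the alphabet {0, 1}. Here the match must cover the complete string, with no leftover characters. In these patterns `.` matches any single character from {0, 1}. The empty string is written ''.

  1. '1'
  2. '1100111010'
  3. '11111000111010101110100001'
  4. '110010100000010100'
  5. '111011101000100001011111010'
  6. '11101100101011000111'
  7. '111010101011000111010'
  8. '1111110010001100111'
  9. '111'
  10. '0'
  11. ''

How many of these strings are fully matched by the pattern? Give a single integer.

1 → match
2 → match
3 → match
4 → match
5 → no match
6 → match
7 → no match
8 → no match
9 → no match
10 → no match
11 → match
Total matched: 6

6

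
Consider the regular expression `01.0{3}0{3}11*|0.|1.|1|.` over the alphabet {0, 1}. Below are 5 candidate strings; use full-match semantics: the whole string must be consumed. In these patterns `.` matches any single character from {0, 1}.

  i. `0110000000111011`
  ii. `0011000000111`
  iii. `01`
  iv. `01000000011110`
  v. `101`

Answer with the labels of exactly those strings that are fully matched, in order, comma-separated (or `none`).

i → no match
ii → no match
iii. `01` → match
iv → no match
v. `101` → no match

iii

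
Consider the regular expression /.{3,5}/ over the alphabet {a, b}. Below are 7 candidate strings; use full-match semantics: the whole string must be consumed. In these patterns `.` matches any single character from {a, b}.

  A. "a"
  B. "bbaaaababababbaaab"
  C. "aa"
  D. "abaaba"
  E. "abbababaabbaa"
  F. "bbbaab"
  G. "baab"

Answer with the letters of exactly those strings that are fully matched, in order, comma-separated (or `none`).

A → no match
B → no match
C → no match
D → no match
E → no match
F → no match
G → match

G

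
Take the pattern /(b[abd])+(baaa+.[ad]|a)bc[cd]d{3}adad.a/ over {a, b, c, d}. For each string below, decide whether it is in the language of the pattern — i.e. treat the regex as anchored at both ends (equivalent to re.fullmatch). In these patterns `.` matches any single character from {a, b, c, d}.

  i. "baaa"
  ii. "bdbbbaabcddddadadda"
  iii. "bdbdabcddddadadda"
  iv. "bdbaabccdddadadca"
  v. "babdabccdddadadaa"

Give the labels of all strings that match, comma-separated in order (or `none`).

i → no match
ii → match
iii → match
iv → match
v → match

ii, iii, iv, v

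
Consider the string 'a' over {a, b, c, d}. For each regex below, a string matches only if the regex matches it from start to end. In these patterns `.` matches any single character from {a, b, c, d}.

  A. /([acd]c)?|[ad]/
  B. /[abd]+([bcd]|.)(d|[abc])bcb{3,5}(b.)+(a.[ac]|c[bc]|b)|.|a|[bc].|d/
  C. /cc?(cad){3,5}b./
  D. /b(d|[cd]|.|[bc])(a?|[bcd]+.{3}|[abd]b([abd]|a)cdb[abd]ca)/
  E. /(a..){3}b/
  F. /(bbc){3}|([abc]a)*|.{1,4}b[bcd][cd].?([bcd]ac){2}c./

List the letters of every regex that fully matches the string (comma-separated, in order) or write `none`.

A, B

A → match
B → match
C → no match — must start with 'c'
D → no match — must start with 'b'
E → no match — must end with 'b'
F → no match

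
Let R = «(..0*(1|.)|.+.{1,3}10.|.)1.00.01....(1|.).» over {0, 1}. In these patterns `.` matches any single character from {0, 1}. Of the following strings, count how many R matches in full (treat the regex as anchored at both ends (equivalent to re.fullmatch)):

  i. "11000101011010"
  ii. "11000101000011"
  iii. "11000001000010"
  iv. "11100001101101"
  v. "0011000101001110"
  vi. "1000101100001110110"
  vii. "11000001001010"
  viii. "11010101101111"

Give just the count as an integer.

6

i → match
ii → match
iii → match
iv → match
v → match
vi → no match
vii → match
viii → no match
Total matched: 6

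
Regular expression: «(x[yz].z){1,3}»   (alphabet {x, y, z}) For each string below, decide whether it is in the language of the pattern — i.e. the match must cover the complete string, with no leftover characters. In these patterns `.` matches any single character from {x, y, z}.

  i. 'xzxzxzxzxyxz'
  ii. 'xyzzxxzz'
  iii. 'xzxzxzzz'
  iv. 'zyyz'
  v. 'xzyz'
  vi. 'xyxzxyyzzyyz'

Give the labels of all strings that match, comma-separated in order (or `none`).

i, iii, v

i. 'xzxzxzxzxyxz' → match
ii. 'xyzzxxzz' → no match
iii. 'xzxzxzzz' → match
iv. 'zyyz' → no match — must start with 'x'
v. 'xzyz' → match
vi. 'xyxzxyyzzyyz' → no match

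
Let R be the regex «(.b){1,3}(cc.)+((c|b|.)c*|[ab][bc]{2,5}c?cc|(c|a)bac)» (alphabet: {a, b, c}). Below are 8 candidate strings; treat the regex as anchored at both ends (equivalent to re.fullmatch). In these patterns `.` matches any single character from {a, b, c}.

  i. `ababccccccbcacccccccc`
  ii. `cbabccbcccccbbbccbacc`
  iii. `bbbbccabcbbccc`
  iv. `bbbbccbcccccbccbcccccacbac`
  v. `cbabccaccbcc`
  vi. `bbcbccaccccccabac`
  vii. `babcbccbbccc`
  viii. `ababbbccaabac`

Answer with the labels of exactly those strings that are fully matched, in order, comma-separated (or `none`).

i → no match
ii → no match
iii → match
iv → match
v → match
vi → match
vii → no match
viii → match

iii, iv, v, vi, viii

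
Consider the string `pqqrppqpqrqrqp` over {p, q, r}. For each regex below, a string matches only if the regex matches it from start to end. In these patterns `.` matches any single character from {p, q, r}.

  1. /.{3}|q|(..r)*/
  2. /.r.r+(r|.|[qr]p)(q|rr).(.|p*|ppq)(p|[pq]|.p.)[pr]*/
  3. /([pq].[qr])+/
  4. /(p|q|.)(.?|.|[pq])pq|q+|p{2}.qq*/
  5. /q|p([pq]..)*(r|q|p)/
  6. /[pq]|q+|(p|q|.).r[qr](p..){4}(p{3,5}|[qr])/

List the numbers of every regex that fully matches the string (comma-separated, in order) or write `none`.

5

1 → no match
2 → no match
3 → no match
4 → no match
5 → match
6 → no match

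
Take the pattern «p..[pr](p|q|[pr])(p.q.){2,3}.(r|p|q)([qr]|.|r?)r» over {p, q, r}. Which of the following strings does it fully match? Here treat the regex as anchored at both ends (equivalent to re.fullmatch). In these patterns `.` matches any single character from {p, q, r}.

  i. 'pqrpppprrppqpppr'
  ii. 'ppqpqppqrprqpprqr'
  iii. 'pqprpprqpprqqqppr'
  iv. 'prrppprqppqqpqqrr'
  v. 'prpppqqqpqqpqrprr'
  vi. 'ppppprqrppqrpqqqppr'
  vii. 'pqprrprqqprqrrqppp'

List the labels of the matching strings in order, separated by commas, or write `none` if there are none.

i → no match
ii → match
iii → match
iv → match
v → no match
vi → no match
vii → no match — must end with 'r'

ii, iii, iv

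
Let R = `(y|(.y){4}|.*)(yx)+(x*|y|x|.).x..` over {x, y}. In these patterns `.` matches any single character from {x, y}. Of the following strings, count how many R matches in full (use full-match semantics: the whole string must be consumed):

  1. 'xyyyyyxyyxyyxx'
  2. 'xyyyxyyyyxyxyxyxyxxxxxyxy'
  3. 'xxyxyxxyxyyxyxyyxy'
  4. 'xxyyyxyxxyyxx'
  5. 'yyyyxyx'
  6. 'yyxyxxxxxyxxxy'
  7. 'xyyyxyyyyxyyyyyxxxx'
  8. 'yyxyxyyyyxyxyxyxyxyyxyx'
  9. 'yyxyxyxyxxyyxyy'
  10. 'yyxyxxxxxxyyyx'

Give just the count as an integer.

1

1 → no match
2 → no match
3 → no match
4 → no match
5 → no match
6 → no match
7 → no match
8 → match
9 → no match
10 → no match
Total matched: 1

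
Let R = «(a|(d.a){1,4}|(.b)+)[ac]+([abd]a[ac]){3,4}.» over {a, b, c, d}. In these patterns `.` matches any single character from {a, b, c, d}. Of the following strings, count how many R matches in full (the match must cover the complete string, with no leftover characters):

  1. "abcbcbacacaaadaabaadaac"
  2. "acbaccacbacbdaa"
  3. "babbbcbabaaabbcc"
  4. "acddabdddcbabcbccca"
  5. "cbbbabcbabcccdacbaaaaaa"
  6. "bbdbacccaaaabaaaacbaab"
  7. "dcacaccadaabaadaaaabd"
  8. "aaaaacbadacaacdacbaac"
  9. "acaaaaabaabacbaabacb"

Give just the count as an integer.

4

1 → match
2 → no match
3 → no match
4 → no match
5 → match
6 → match
7 → no match
8 → no match
9 → match
Total matched: 4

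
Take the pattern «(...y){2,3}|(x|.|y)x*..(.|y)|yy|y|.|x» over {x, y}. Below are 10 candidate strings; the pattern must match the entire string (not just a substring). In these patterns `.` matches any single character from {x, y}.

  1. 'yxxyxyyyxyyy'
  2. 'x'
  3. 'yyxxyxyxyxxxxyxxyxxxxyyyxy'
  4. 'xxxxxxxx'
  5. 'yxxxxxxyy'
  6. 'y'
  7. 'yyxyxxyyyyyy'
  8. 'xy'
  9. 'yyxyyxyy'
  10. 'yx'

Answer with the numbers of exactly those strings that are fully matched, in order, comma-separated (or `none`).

1 → match
2 → match
3 → no match
4 → match
5 → match
6 → match
7 → match
8 → no match
9 → match
10 → no match

1, 2, 4, 5, 6, 7, 9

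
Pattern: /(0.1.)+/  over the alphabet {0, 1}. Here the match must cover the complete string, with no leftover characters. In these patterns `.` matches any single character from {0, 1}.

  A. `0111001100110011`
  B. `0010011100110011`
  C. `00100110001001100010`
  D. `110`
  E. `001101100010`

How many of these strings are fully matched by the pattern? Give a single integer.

A → match
B → match
C → match
D. `110` → no match — must start with `0`
E. `001101100010` → match
Total matched: 4

4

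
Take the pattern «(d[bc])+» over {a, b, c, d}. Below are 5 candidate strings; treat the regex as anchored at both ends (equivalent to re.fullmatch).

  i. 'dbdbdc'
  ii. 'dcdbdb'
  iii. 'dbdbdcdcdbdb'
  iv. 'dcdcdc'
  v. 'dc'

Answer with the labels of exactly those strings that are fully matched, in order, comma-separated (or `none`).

i, ii, iii, iv, v

i → match
ii → match
iii → match
iv → match
v → match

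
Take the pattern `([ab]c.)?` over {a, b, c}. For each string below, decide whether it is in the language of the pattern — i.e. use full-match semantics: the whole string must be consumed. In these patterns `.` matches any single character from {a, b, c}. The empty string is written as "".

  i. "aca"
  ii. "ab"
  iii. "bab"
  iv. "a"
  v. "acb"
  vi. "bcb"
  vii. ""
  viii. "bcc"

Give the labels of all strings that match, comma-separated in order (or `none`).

i, v, vi, vii, viii

i. "aca" → match
ii. "ab" → no match
iii. "bab" → no match
iv. "a" → no match
v. "acb" → match
vi. "bcb" → match
vii. "" → match
viii. "bcc" → match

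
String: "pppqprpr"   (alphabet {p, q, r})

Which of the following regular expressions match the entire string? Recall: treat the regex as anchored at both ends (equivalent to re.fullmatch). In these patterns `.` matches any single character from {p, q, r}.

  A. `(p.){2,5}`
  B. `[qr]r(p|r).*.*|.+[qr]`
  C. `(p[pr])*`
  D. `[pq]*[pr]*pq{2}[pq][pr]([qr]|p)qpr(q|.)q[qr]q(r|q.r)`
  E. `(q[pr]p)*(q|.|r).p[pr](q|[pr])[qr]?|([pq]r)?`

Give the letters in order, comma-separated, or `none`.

A, B

A → match
B → match
C → no match
D → no match
E → no match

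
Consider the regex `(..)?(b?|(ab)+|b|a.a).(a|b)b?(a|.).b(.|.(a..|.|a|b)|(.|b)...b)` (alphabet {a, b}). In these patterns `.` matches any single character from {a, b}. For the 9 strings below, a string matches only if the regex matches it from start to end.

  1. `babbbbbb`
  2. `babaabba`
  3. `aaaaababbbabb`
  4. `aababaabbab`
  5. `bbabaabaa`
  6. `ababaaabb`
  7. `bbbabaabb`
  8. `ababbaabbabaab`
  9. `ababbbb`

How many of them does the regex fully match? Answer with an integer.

8

1 → match
2 → match
3 → match
4 → no match
5 → match
6 → match
7 → match
8 → match
9 → match
Total matched: 8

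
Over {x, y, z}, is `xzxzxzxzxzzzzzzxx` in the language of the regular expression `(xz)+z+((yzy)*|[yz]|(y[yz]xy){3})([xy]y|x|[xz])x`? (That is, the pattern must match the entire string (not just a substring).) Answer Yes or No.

Yes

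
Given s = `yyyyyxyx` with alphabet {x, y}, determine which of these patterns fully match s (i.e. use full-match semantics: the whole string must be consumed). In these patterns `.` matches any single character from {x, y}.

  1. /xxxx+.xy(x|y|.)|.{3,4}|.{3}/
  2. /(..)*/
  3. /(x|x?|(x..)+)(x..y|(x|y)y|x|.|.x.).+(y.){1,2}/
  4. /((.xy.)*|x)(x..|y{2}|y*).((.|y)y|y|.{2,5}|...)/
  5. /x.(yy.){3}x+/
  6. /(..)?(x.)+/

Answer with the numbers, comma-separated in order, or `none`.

1 → no match
2 → match
3 → match
4 → match
5 → no match — must start with `x`
6 → no match

2, 3, 4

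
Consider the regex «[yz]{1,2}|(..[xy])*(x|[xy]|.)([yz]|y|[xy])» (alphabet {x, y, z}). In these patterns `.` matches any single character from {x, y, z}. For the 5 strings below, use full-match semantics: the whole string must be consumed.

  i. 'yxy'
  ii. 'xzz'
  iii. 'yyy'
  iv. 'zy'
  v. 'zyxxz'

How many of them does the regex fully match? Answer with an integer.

2

i → no match
ii → no match
iii → no match
iv → match
v → match
Total matched: 2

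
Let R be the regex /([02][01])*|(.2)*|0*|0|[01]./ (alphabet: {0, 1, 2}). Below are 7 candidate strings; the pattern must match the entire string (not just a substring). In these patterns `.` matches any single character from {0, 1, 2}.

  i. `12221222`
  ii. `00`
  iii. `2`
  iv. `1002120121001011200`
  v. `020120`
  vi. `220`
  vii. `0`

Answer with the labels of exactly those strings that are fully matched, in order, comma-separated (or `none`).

i → match
ii → match
iii → no match
iv → no match
v → no match
vi → no match
vii → match

i, ii, vii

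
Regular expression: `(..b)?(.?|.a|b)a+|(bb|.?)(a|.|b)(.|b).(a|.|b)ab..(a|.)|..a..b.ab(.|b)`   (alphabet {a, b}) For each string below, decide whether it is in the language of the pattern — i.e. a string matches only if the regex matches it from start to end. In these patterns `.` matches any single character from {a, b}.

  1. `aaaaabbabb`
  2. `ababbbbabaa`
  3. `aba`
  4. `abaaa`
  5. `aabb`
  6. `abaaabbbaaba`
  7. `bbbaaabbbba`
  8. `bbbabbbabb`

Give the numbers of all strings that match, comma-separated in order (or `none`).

1

1 → match
2 → no match
3 → no match
4 → no match
5 → no match
6 → no match
7 → no match
8 → no match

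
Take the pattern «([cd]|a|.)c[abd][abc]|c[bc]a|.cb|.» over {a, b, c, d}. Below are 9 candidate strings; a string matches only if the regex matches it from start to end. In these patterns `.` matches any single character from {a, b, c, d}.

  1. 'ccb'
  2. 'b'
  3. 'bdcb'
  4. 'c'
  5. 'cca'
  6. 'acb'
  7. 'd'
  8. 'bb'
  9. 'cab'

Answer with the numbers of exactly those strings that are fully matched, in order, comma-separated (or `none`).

1, 2, 4, 5, 6, 7

1 → match
2 → match
3 → no match
4 → match
5 → match
6 → match
7 → match
8 → no match
9 → no match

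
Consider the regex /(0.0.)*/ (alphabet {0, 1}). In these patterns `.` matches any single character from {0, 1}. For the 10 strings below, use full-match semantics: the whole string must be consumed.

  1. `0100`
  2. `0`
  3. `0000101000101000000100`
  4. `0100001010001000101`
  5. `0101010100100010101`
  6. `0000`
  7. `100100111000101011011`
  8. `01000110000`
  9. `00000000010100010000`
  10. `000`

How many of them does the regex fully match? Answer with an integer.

3

1 → match
2 → no match
3 → no match
4 → no match
5 → no match
6 → match
7 → no match
8 → no match
9 → match
10 → no match
Total matched: 3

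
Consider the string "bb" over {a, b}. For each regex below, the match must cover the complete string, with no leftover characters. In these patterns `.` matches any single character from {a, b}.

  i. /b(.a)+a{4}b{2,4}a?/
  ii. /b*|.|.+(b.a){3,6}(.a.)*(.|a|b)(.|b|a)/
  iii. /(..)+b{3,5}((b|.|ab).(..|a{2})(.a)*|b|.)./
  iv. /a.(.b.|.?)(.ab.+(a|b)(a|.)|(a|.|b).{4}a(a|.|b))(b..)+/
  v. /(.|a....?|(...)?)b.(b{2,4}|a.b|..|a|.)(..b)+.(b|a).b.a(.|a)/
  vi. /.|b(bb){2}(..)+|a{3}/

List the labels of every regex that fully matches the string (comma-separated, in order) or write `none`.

i → no match
ii → match
iii → no match
iv → no match — must start with "a"
v → no match
vi → no match

ii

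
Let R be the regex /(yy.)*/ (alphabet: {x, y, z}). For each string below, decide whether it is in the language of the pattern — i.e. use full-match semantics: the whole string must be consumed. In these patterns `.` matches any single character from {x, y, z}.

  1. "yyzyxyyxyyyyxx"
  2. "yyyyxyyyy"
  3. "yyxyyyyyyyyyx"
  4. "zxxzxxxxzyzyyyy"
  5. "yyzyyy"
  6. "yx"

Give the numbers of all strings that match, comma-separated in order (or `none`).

5

1 → no match
2. "yyyyxyyyy" → no match
3 → no match
4 → no match
5. "yyzyyy" → match
6. "yx" → no match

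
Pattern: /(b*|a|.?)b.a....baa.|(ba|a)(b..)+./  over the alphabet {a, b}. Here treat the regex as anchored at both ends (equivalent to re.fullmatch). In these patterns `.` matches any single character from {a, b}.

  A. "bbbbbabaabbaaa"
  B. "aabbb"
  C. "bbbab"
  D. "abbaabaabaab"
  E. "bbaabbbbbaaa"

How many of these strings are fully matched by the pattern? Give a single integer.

3

A → match
B → no match
C → no match
D → match
E → match
Total matched: 3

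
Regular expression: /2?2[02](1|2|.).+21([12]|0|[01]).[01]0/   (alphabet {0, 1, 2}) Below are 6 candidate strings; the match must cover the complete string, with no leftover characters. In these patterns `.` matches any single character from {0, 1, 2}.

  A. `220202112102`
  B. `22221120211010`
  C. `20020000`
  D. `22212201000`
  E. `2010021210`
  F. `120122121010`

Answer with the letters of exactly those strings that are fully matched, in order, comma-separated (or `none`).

B

A → no match — must end with `0`
B → match
C → no match
D → no match
E → no match
F → no match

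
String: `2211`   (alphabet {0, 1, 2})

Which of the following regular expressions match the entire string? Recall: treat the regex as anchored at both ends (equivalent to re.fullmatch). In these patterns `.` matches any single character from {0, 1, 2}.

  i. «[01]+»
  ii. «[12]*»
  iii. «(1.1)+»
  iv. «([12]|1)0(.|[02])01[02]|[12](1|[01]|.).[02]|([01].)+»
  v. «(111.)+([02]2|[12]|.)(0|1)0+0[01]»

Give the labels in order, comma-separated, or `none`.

ii

i → no match
ii → match
iii → no match — must start with `1`
iv → no match
v → no match — must start with `111`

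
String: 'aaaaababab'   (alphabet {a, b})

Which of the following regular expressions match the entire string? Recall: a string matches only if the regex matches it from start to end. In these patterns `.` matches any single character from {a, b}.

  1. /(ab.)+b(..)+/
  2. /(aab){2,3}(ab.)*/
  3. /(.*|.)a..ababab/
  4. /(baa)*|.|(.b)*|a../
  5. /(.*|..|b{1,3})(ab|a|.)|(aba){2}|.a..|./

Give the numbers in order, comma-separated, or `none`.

3, 5

1 → no match — must start with 'ab'
2 → no match — must start with 'aab'
3 → match
4 → no match
5 → match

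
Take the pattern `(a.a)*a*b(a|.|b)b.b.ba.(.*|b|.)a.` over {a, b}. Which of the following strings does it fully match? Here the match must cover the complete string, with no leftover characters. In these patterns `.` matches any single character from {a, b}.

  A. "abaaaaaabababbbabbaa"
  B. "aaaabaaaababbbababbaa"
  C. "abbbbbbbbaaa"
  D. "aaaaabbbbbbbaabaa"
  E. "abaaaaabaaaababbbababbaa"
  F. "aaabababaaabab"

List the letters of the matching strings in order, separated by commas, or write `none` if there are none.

A, B, D, E

A → match
B → match
C → no match
D → match
E → match
F → no match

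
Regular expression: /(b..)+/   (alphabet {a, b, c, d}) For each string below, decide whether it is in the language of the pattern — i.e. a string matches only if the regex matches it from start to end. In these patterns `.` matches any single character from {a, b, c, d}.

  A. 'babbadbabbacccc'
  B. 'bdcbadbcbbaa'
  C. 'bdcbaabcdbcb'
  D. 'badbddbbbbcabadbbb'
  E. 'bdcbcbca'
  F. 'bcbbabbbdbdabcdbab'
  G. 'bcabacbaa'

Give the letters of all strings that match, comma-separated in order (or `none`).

A → no match
B → match
C → match
D → match
E → no match
F → match
G → match

B, C, D, F, G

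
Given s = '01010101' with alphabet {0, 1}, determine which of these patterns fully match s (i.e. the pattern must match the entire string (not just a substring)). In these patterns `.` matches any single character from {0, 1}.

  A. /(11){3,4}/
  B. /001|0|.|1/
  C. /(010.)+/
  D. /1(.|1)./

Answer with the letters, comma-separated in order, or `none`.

C

A → no match — must start with '11'
B → no match
C → match
D → no match — must start with '1'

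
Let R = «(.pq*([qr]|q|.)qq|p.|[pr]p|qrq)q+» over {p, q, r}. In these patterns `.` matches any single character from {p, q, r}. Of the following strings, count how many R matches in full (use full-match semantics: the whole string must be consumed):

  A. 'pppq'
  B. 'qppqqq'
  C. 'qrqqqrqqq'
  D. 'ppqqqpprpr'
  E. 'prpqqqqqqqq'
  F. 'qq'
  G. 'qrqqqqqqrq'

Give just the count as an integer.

A → no match
B → match
C → no match
D → no match — must end with 'q'
E → no match
F → no match
G → no match
Total matched: 1

1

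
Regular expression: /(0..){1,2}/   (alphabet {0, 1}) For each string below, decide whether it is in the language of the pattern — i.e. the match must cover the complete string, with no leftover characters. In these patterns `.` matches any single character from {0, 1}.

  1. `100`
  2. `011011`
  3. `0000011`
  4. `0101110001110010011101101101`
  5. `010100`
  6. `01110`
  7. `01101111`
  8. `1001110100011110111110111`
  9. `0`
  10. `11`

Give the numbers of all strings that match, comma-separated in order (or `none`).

2

1 → no match — must start with `0`
2 → match
3 → no match
4 → no match
5 → no match
6 → no match
7 → no match
8 → no match — must start with `0`
9 → no match
10 → no match — must start with `0`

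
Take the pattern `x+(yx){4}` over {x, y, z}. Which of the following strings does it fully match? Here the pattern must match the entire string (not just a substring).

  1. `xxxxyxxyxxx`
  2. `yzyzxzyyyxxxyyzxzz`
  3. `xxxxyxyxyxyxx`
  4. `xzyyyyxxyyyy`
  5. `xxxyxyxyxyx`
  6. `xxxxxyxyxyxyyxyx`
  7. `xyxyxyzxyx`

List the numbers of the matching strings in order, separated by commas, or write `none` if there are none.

5

1 → no match — must end with `yx`
2 → no match — must start with `x`
3 → no match — must end with `yx`
4 → no match — must end with `yx`
5 → match
6 → no match
7 → no match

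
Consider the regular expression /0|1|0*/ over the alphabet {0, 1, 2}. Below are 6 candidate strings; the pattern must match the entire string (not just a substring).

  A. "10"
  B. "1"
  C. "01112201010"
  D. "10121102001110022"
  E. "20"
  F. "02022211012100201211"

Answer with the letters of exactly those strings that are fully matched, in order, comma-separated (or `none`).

B

A. "10" → no match
B. "1" → match
C. "01112201010" → no match
D → no match
E. "20" → no match
F → no match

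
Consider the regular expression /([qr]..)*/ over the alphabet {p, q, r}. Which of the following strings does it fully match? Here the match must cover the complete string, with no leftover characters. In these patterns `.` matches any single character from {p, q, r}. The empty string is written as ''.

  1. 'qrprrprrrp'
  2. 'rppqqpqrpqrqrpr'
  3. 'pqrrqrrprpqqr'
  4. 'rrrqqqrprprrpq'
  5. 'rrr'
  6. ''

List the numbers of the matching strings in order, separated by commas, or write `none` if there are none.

2, 5, 6

1 → no match
2 → match
3 → no match
4 → no match
5 → match
6 → match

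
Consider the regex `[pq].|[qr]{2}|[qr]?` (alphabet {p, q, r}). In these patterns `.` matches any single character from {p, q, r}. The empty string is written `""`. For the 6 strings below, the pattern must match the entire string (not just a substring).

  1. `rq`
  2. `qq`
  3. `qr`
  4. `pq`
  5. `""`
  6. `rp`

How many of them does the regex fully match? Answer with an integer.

1. `rq` → match
2. `qq` → match
3. `qr` → match
4. `pq` → match
5. `""` → match
6. `rp` → no match
Total matched: 5

5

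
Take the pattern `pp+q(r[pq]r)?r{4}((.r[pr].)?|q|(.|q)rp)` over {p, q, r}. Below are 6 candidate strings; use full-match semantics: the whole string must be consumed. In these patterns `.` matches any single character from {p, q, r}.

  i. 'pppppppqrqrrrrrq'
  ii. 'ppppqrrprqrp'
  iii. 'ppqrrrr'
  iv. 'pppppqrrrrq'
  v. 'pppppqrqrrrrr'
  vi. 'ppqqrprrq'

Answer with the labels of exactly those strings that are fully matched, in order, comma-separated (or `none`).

i → match
ii. 'ppppqrrprqrp' → no match
iii. 'ppqrrrr' → match
iv. 'pppppqrrrrq' → match
v → match
vi. 'ppqqrprrq' → no match

i, iii, iv, v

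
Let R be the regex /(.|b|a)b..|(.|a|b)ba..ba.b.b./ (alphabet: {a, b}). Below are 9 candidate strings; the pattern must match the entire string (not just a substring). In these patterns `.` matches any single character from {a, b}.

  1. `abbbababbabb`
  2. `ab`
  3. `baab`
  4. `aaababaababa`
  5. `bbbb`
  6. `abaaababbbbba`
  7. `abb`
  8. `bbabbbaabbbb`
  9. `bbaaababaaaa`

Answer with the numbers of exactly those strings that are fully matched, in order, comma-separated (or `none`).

5, 8

1. `abbbababbabb` → no match
2. `ab` → no match
3. `baab` → no match
4. `aaababaababa` → no match
5. `bbbb` → match
6 → no match
7. `abb` → no match
8. `bbabbbaabbbb` → match
9. `bbaaababaaaa` → no match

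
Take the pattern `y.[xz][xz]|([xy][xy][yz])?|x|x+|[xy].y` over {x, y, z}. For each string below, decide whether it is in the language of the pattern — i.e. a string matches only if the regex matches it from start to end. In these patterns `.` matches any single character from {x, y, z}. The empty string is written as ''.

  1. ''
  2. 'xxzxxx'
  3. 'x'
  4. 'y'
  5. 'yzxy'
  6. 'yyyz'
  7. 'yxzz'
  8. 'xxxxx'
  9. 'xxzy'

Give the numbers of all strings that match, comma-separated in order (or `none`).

1, 3, 7, 8

1 → match
2 → no match
3 → match
4 → no match
5 → no match
6 → no match
7 → match
8 → match
9 → no match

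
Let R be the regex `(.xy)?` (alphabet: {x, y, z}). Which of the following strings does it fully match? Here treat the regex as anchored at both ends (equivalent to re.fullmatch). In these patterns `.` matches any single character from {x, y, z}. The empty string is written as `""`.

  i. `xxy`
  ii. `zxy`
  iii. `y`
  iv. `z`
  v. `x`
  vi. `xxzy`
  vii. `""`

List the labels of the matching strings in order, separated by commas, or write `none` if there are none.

i → match
ii → match
iii → no match
iv → no match
v → no match
vi → no match
vii → match

i, ii, vii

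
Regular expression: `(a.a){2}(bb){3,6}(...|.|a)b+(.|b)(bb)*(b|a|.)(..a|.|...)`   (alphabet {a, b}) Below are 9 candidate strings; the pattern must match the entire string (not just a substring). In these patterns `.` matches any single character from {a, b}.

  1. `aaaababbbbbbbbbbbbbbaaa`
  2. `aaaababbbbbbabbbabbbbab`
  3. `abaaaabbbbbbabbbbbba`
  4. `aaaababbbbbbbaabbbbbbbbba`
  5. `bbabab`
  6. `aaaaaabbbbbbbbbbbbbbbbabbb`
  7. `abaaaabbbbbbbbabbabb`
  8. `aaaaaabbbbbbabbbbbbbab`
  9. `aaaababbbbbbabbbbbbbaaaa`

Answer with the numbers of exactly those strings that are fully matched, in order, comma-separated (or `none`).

1 → match
2 → match
3 → match
4 → match
5. `bbabab` → no match — must start with `a`
6 → match
7 → match
8 → match
9 → match

1, 2, 3, 4, 6, 7, 8, 9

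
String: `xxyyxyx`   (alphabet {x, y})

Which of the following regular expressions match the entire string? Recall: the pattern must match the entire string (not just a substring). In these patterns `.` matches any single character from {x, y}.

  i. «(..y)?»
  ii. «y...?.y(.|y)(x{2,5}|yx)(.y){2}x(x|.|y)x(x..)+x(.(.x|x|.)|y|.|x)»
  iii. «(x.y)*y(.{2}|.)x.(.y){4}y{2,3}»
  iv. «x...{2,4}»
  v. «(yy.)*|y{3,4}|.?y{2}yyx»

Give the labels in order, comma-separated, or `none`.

iv

i → no match
ii → no match — must start with `y`
iii → no match — must end with `y`
iv → match
v → no match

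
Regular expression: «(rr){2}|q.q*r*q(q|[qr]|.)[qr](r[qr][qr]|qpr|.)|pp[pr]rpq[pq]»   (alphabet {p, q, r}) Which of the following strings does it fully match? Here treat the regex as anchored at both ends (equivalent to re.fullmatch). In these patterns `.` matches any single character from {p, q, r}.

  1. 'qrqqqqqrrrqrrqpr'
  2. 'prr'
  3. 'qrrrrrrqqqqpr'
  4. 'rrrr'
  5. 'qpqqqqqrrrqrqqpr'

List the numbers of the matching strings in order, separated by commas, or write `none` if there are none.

1 → match
2 → no match
3 → match
4 → match
5 → match

1, 3, 4, 5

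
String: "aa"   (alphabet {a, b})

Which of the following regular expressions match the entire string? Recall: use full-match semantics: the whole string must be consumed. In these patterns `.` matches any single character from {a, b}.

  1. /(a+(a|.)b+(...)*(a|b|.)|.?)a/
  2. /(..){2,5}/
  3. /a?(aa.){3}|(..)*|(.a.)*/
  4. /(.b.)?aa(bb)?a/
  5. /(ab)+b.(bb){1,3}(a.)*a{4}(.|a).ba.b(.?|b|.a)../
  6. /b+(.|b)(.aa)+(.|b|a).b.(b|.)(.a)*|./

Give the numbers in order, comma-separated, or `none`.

1, 3

1 → match
2 → no match
3 → match
4 → no match
5 → no match — must start with "ab"
6 → no match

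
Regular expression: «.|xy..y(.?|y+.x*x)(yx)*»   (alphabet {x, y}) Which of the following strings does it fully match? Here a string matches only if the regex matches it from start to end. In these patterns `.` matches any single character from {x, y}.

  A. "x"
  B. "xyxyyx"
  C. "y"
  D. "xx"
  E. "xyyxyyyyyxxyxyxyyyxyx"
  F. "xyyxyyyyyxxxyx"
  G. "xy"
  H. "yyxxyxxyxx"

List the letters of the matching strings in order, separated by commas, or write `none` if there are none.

A. "x" → match
B. "xyxyyx" → match
C. "y" → match
D. "xx" → no match
E → no match
F → match
G. "xy" → no match
H. "yyxxyxxyxx" → no match

A, B, C, F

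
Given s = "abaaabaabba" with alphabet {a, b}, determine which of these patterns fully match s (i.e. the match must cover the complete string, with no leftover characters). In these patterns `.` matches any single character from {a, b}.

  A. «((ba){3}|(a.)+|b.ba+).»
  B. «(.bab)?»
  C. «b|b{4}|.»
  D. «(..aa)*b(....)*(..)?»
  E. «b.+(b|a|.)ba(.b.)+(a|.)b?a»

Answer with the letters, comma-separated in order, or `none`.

A → no match
B → no match
C → no match
D → match
E → no match — must start with "b"

D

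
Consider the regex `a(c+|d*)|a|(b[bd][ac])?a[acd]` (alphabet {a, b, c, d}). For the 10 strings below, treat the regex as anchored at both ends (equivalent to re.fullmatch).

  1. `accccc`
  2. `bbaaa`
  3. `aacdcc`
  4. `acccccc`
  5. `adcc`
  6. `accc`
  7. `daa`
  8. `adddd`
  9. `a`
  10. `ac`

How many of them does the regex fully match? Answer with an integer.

1 → match
2 → match
3 → no match
4 → match
5 → no match
6 → match
7 → no match
8 → match
9 → match
10 → match
Total matched: 7

7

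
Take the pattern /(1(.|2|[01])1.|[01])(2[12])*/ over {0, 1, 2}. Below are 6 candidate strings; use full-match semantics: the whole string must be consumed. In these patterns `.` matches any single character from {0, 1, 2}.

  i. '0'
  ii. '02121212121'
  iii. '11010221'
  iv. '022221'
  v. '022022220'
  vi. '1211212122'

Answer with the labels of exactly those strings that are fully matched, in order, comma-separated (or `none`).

i → match
ii → match
iii → no match
iv → no match
v → no match
vi → match

i, ii, vi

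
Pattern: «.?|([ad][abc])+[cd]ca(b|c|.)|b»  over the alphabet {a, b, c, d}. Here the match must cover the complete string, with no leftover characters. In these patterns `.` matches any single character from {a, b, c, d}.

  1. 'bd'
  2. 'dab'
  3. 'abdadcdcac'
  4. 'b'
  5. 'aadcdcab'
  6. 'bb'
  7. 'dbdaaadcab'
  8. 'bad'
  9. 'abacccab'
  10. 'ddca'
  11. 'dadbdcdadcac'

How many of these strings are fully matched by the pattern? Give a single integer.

6

1 → no match
2 → no match
3 → match
4 → match
5 → match
6 → no match
7 → match
8 → no match
9 → match
10 → no match
11 → match
Total matched: 6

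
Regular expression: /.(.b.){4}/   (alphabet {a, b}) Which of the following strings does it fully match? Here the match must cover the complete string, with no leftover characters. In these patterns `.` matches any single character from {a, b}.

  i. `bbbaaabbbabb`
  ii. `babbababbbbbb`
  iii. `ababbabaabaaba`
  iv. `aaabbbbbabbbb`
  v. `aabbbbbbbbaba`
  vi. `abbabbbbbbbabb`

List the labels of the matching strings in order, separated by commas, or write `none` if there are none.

i → no match
ii → match
iii → no match
iv → no match
v → match
vi → no match

ii, v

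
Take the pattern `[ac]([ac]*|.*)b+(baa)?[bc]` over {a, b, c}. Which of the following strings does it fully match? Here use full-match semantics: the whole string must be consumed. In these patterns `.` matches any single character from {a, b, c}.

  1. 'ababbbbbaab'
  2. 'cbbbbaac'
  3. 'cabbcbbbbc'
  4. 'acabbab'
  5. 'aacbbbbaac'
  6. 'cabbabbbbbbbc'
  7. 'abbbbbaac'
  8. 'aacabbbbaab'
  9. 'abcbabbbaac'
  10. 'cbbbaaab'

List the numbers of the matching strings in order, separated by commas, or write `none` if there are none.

1, 2, 3, 5, 6, 7, 8, 9

1. 'ababbbbbaab' → match
2. 'cbbbbaac' → match
3. 'cabbcbbbbc' → match
4. 'acabbab' → no match
5. 'aacbbbbaac' → match
6 → match
7. 'abbbbbaac' → match
8. 'aacabbbbaab' → match
9. 'abcbabbbaac' → match
10. 'cbbbaaab' → no match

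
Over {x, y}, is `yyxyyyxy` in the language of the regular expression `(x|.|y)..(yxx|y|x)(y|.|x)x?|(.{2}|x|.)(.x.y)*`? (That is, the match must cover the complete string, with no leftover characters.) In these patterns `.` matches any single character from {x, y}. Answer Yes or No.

No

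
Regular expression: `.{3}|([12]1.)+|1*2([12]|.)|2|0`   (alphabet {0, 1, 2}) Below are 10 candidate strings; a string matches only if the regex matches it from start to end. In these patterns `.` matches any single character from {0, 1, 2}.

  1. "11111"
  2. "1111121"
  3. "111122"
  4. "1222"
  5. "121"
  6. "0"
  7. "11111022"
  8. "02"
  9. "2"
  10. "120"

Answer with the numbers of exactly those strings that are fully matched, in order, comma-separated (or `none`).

2, 3, 5, 6, 9, 10

1. "11111" → no match
2. "1111121" → match
3. "111122" → match
4. "1222" → no match
5. "121" → match
6. "0" → match
7. "11111022" → no match
8. "02" → no match
9. "2" → match
10. "120" → match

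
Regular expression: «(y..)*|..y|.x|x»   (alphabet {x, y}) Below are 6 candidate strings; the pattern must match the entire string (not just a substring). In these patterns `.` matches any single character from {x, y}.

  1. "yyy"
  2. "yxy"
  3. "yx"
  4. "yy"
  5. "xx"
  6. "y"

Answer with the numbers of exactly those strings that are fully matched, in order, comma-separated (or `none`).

1, 2, 3, 5

1. "yyy" → match
2. "yxy" → match
3. "yx" → match
4. "yy" → no match
5. "xx" → match
6. "y" → no match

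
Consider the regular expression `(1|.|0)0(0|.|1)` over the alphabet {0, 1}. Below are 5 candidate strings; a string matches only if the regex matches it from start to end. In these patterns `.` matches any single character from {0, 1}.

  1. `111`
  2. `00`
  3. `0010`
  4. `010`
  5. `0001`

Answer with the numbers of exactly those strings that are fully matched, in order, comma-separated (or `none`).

1. `111` → no match
2. `00` → no match
3. `0010` → no match
4. `010` → no match
5. `0001` → no match

none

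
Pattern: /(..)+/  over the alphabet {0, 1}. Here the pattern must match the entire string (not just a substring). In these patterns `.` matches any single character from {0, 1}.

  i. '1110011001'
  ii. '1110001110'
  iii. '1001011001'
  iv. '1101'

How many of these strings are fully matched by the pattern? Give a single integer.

4

i. '1110011001' → match
ii. '1110001110' → match
iii. '1001011001' → match
iv. '1101' → match
Total matched: 4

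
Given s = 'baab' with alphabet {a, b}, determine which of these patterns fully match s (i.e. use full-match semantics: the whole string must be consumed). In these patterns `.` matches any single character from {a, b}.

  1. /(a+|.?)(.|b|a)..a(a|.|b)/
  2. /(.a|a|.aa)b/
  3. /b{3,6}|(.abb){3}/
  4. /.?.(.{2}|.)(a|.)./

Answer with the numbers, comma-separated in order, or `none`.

2, 4

1 → no match
2 → match
3 → no match
4 → match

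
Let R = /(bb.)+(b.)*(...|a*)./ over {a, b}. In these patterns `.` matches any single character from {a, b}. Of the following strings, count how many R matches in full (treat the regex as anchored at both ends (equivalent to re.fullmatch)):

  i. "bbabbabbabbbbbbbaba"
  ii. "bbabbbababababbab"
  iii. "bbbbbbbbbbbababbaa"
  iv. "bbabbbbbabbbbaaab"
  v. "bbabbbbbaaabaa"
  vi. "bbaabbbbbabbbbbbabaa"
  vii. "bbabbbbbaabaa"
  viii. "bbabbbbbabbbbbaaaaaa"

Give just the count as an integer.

6

i → match
ii → match
iii → match
iv → match
v → no match
vi → no match
vii → match
viii → match
Total matched: 6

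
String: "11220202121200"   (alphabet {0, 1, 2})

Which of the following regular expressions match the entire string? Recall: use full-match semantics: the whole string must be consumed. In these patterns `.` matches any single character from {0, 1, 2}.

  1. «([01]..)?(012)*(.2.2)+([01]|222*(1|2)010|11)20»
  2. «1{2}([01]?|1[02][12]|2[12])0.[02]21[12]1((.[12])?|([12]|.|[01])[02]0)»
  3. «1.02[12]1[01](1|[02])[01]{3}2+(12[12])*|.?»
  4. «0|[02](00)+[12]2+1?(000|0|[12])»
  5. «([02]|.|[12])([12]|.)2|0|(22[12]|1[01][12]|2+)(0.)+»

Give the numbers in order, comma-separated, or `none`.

1 → no match — must end with "20"
2 → match
3 → no match
4 → no match
5 → no match

2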